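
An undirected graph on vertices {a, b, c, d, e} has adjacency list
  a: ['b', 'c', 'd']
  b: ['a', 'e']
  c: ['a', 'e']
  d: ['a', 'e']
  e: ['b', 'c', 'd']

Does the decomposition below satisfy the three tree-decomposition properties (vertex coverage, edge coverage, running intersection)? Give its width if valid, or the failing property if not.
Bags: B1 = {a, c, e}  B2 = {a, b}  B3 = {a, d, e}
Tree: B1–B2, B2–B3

No — edge (e,b) lies in no bag.

A tree decomposition must satisfy three properties: every vertex lies in some bag; for every edge, both endpoints lie together in some bag; and for every vertex, the bags containing it form a connected subtree. Here edge (e,b) lies in no bag, so the decomposition is invalid.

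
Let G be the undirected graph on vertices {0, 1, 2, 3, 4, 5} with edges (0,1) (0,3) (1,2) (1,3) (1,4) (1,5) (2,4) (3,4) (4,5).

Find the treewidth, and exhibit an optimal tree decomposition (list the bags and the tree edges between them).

Treewidth 2.
One optimal decomposition is:
Bags: B1 = {1, 3, 4}  B2 = {0, 1, 3}  B3 = {1, 4, 5}  B4 = {1, 2, 4}
Tree: B1–B2, B1–B3, B1–B4

Every bag has size at most 3, so the width is 3 − 1 = 2 and tw(G) ≤ 2. For the lower bound, the 3 vertices {0, 1, 3} are pairwise adjacent, and any tree decomposition puts a clique entirely inside one bag — forcing width ≥ 2. Hence tw(G) = 2 exactly.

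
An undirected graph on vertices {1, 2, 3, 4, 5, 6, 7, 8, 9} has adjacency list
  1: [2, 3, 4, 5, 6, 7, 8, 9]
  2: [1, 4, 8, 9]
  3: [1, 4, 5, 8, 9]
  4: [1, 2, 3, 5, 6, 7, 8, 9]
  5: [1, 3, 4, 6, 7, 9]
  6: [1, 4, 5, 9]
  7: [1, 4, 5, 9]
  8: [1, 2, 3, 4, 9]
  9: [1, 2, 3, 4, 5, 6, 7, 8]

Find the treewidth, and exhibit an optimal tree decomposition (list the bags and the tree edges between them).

Treewidth 4.
Bags: B1 = {1, 3, 4, 8, 9}  B2 = {1, 2, 4, 8, 9}  B3 = {1, 3, 4, 5, 9}  B4 = {1, 4, 5, 6, 9}  B5 = {1, 4, 5, 7, 9}
Tree: B1–B2, B1–B3, B3–B4, B3–B5

The largest bag has 5 vertices, giving width 4; this decomposition certifies tw(G) ≤ 4. For the lower bound, the 5 vertices {1, 2, 4, 8, 9} are pairwise adjacent, and any tree decomposition puts a clique entirely inside one bag — forcing width ≥ 4. The upper and lower bounds meet at 4, so that is the treewidth.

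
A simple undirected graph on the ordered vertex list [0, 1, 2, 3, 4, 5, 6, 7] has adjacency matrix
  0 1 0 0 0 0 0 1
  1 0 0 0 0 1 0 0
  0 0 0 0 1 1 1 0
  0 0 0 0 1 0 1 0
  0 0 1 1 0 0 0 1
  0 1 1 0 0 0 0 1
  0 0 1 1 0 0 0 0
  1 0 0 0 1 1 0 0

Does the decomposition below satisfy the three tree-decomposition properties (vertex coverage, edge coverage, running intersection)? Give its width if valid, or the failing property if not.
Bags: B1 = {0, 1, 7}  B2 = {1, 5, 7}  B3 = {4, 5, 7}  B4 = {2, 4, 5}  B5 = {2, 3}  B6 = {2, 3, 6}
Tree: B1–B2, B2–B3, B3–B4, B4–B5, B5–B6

No — edge (4,3) lies in no bag.

A tree decomposition must satisfy three properties: every vertex lies in some bag; for every edge, both endpoints lie together in some bag; and for every vertex, the bags containing it form a connected subtree. Here edge (4,3) lies in no bag, so the decomposition is invalid.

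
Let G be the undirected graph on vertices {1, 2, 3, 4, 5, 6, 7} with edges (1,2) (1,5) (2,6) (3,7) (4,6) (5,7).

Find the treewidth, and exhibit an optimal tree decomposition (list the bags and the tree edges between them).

Treewidth 1.
One optimal decomposition is:
Bags: B1 = {3, 7}  B2 = {5, 7}  B3 = {1, 5}  B4 = {1, 2}  B5 = {2, 6}  B6 = {4, 6}
Tree: B1–B2, B2–B3, B3–B4, B4–B5, B5–B6

Every bag has size at most 2, so the width is 2 − 1 = 1 and tw(G) ≤ 1. Since G has at least one edge (e.g. 3–7), it is not an edgeless graph, so tw(G) ≥ 1. Therefore the treewidth is 1.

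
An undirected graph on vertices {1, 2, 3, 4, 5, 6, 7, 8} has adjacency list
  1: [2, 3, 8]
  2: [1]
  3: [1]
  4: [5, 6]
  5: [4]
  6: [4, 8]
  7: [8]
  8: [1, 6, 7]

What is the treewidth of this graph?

1

A width-1 tree decomposition is:
Bags: B1 = {4, 6}  B2 = {6, 8}  B3 = {7, 8}  B4 = {1, 8}  B5 = {4, 5}  B6 = {1, 3}  B7 = {1, 2}
Tree: B1–B2, B2–B3, B2–B4, B1–B5, B4–B6, B4–B7
Each bag holds 2 vertices, so the decomposition has width 1, which upper-bounds the treewidth. Any graph with an edge has treewidth ≥ 1, and G has the edge 4–6. The upper and lower bounds meet at 1, so that is the treewidth.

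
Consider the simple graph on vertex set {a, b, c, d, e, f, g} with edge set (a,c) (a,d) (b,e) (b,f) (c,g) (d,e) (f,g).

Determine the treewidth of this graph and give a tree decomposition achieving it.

The largest bag has 3 vertices, giving width 2; this decomposition certifies tw(G) ≤ 2. Since a–c–g–f–b–e–d–a is a cycle in G, G is not acyclic. Forests are exactly the graphs of treewidth ≤ 1, so tw(G) ≥ 2. Combining the bounds, tw(G) = 2.

Treewidth 2.
One such decomposition:
Bags: B1 = {a, c, g}  B2 = {a, f, g}  B3 = {a, b, f}  B4 = {a, b, e}  B5 = {a, d, e}
Tree: B1–B2, B2–B3, B3–B4, B4–B5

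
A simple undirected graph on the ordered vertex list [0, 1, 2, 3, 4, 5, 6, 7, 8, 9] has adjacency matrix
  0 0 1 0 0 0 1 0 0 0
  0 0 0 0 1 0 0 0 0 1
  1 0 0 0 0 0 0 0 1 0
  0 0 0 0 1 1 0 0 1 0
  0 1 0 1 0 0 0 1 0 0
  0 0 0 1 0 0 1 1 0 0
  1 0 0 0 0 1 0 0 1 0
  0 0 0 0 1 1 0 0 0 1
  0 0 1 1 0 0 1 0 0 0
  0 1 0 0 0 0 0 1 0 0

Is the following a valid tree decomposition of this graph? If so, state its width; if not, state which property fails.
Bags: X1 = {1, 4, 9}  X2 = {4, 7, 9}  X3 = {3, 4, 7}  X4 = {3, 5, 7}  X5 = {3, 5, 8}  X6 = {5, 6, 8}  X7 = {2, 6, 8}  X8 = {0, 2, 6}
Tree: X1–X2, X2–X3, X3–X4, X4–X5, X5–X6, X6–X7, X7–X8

Yes; width 2.

Vertex coverage: the bags together contain {0, 1, 2, 3, 4, 5, 6, 7, 8, 9}, the full vertex set. Edge coverage: each edge of G has both endpoints in at least one bag. Running intersection: for every vertex, the bags containing it form a connected subtree. All three properties hold, so this is a valid tree decomposition of width max|bag| − 1 = 2, and hence tw(G) ≤ 2.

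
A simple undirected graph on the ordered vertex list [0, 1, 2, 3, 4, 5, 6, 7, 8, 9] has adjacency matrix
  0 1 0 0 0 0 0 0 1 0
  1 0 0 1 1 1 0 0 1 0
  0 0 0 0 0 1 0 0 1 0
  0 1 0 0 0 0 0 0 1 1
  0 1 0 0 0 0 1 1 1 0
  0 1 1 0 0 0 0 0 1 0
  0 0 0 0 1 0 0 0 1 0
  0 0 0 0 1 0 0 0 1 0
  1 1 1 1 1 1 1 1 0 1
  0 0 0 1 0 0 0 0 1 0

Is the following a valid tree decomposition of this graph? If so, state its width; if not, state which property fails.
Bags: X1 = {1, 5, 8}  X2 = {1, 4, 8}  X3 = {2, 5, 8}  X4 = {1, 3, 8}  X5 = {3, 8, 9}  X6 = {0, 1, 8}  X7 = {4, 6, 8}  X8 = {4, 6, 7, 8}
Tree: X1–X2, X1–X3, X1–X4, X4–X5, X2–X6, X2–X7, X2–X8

A tree decomposition must satisfy three properties: every vertex lies in some bag; for every edge, both endpoints lie together in some bag; and for every vertex, the bags containing it form a connected subtree. Here bags containing vertex 6 are not connected in the tree, so the decomposition is invalid.

No — bags containing vertex 6 are not connected in the tree.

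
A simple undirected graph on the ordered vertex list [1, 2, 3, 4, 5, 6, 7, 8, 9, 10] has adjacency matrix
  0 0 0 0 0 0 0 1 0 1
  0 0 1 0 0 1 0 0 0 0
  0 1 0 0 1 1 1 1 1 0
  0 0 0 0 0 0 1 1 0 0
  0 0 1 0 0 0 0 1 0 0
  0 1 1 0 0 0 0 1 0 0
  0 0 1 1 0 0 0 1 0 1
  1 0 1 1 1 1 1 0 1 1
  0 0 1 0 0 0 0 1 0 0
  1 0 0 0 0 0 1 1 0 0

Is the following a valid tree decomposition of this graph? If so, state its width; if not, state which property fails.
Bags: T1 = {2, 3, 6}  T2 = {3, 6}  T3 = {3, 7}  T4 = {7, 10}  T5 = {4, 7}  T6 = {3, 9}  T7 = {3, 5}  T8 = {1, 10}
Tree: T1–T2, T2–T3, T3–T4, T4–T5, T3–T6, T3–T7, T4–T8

A tree decomposition must satisfy three properties: every vertex lies in some bag; for every edge, both endpoints lie together in some bag; and for every vertex, the bags containing it form a connected subtree. Here vertex 8 appears in no bag, so the decomposition is invalid.

No — vertex 8 appears in no bag.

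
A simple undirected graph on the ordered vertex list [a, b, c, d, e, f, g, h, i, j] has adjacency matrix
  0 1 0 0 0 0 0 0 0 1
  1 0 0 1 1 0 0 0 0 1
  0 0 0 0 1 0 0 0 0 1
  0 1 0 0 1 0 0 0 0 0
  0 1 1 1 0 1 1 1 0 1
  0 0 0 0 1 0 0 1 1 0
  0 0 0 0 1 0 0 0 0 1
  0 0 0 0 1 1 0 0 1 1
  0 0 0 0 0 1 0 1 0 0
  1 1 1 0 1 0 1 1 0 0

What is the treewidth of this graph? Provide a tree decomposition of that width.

Treewidth 2.
One optimal decomposition is:
Bags: B1 = {b, d, e}  B2 = {b, e, j}  B3 = {a, b, j}  B4 = {e, g, j}  B5 = {c, e, j}  B6 = {e, h, j}  B7 = {e, f, h}  B8 = {f, h, i}
Tree: B1–B2, B2–B3, B2–B4, B2–B5, B2–B6, B6–B7, B7–B8

Each bag holds 3 vertices, so the decomposition has width 2, which upper-bounds the treewidth. Conversely, {b, d, e} is a clique of size 3, and the vertices of any clique must share a bag in every tree decomposition; so some bag has ≥ 3 vertices and tw(G) ≥ 2. Therefore the treewidth is 2.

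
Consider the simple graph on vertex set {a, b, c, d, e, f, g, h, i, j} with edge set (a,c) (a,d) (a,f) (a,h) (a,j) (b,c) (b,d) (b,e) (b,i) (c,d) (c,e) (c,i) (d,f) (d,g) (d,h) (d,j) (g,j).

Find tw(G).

A width-2 tree decomposition is:
Bags: B1 = {a, d, f}  B2 = {a, c, d}  B3 = {a, d, j}  B4 = {d, g, j}  B5 = {b, c, d}  B6 = {a, d, h}  B7 = {b, c, i}  B8 = {b, c, e}
Tree: B1–B2, B2–B3, B3–B4, B2–B5, B3–B6, B5–B7, B5–B8
Each bag holds 3 vertices, so the decomposition has width 2, which upper-bounds the treewidth. On the other hand G contains the 3-clique {d, g, j}. A clique must lie in a single bag of any decomposition, so no decomposition can have width below 2. Combining the bounds, tw(G) = 2.

2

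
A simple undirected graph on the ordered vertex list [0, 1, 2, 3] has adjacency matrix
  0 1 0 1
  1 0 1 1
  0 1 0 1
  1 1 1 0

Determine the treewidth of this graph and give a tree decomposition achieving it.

Every bag has size at most 3, so the width is 3 − 1 = 2 and tw(G) ≤ 2. Conversely, {0, 1, 3} is a clique of size 3, and the vertices of any clique must share a bag in every tree decomposition; so some bag has ≥ 3 vertices and tw(G) ≥ 2. Combining the bounds, tw(G) = 2.

Treewidth 2.
One such decomposition:
Bags: B1 = {1, 2, 3}  B2 = {0, 1, 3}
Tree: B1–B2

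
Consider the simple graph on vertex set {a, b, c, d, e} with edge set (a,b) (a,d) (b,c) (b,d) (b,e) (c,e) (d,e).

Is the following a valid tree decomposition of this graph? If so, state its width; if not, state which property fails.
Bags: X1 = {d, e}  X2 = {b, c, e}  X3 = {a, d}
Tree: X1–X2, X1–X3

A tree decomposition must satisfy three properties: every vertex lies in some bag; for every edge, both endpoints lie together in some bag; and for every vertex, the bags containing it form a connected subtree. Here edge (b,d) lies in no bag, so the decomposition is invalid.

No — edge (b,d) lies in no bag.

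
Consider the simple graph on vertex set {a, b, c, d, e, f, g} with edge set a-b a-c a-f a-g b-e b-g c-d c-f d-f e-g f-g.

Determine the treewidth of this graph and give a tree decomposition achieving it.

Treewidth 2.
One such decomposition:
Bags: B1 = {a, f, g}  B2 = {a, c, f}  B3 = {c, d, f}  B4 = {a, b, g}  B5 = {b, e, g}
Tree: B1–B2, B2–B3, B1–B4, B4–B5

Each bag holds 3 vertices, so the decomposition has width 2, which upper-bounds the treewidth. Conversely, {b, e, g} is a clique of size 3, and the vertices of any clique must share a bag in every tree decomposition; so some bag has ≥ 3 vertices and tw(G) ≥ 2. Therefore the treewidth is 2.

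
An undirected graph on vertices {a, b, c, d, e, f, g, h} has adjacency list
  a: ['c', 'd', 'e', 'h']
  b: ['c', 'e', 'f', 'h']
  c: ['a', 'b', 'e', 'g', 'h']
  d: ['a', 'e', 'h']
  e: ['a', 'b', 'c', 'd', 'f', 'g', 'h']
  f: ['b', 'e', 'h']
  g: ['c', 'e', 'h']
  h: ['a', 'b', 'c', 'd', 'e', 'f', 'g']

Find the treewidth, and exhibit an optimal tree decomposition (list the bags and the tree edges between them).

Every bag has size at most 4, so the width is 4 − 1 = 3 and tw(G) ≤ 3. On the other hand G contains the 4-clique {a, d, e, h}. A clique must lie in a single bag of any decomposition, so no decomposition can have width below 3. The upper and lower bounds meet at 3, so that is the treewidth.

Treewidth 3.
One optimal decomposition is:
Bags: B1 = {b, c, e, h}  B2 = {c, e, g, h}  B3 = {a, c, e, h}  B4 = {b, e, f, h}  B5 = {a, d, e, h}
Tree: B1–B2, B1–B3, B1–B4, B3–B5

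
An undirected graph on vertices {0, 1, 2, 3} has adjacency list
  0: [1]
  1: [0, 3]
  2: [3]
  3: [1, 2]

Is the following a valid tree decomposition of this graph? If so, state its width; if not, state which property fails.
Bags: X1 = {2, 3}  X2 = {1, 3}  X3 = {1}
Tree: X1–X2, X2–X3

No — vertex 0 appears in no bag.

A tree decomposition must satisfy three properties: every vertex lies in some bag; for every edge, both endpoints lie together in some bag; and for every vertex, the bags containing it form a connected subtree. Here vertex 0 appears in no bag, so the decomposition is invalid.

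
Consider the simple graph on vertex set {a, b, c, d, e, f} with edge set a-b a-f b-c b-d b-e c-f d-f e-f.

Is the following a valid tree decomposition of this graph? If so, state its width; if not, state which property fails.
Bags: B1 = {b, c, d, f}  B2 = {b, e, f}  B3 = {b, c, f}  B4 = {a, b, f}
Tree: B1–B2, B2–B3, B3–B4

No — bags containing vertex c are not connected in the tree.

A tree decomposition must satisfy three properties: every vertex lies in some bag; for every edge, both endpoints lie together in some bag; and for every vertex, the bags containing it form a connected subtree. Here bags containing vertex c are not connected in the tree, so the decomposition is invalid.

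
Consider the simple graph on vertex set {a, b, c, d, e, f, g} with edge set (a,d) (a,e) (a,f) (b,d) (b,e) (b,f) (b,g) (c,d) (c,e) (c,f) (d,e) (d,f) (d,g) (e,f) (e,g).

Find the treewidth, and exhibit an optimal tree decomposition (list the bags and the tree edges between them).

Treewidth 3.
One such decomposition:
Bags: B1 = {b, d, e, f}  B2 = {a, d, e, f}  B3 = {b, d, e, g}  B4 = {c, d, e, f}
Tree: B1–B2, B1–B3, B1–B4

Each bag holds 4 vertices, so the decomposition has width 3, which upper-bounds the treewidth. Conversely, {b, d, e, g} is a clique of size 4, and the vertices of any clique must share a bag in every tree decomposition; so some bag has ≥ 4 vertices and tw(G) ≥ 3. Therefore the treewidth is 3.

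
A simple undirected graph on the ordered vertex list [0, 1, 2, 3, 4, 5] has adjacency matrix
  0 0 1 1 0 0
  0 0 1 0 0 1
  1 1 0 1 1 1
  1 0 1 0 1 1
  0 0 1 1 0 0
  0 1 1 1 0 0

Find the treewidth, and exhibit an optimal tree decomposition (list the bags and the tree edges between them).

Treewidth 2.
Bags: B1 = {0, 2, 3}  B2 = {2, 3, 4}  B3 = {2, 3, 5}  B4 = {1, 2, 5}
Tree: B1–B2, B2–B3, B3–B4

Every bag has size at most 3, so the width is 3 − 1 = 2 and tw(G) ≤ 2. Conversely, {1, 2, 5} is a clique of size 3, and the vertices of any clique must share a bag in every tree decomposition; so some bag has ≥ 3 vertices and tw(G) ≥ 2. Hence tw(G) = 2 exactly.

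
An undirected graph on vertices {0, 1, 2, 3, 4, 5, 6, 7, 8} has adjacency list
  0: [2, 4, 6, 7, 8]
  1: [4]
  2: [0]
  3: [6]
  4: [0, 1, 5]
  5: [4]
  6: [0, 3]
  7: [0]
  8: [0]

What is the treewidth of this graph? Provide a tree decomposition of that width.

Every bag has size at most 2, so the width is 2 − 1 = 1 and tw(G) ≤ 1. Any graph with an edge has treewidth ≥ 1, and G has the edge 4–0. The upper and lower bounds meet at 1, so that is the treewidth.

Treewidth 1.
One optimal decomposition is:
Bags: B1 = {0, 4}  B2 = {0, 2}  B3 = {0, 6}  B4 = {0, 8}  B5 = {1, 4}  B6 = {4, 5}  B7 = {0, 7}  B8 = {3, 6}
Tree: B1–B2, B2–B3, B3–B4, B1–B5, B1–B6, B2–B7, B3–B8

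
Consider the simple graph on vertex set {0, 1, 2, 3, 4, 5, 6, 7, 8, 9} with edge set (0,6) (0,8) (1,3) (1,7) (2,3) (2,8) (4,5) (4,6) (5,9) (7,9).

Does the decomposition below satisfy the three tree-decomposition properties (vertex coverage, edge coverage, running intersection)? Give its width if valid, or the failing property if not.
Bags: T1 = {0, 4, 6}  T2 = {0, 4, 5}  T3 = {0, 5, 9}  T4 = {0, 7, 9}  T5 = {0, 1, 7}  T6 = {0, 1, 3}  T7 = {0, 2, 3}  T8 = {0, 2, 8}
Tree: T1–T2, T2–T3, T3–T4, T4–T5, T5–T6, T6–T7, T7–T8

Vertex coverage: the bags together contain {0, 1, 2, 3, 4, 5, 6, 7, 8, 9}, the full vertex set. Edge coverage: each edge of G has both endpoints in at least one bag. Running intersection: for every vertex, the bags containing it form a connected subtree. All three properties hold, so this is a valid tree decomposition of width max|bag| − 1 = 2, and hence tw(G) ≤ 2.

Yes; width 2.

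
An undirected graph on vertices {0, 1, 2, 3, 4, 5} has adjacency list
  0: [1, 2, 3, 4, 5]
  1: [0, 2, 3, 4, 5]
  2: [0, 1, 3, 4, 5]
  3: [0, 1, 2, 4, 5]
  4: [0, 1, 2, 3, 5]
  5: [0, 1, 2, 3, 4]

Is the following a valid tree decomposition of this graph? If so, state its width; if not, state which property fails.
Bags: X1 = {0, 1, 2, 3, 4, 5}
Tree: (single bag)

Vertex coverage: the bags together contain {0, 1, 2, 3, 4, 5}, the full vertex set. Edge coverage: each edge of G has both endpoints in at least one bag. Running intersection: for every vertex, the bags containing it form a connected subtree. All three properties hold, so this is a valid tree decomposition of width max|bag| − 1 = 5, and hence tw(G) ≤ 5.

Yes; width 5.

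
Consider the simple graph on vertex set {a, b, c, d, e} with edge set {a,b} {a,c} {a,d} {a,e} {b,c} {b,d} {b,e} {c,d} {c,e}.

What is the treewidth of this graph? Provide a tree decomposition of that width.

Treewidth 3.
One such decomposition:
Bags: B1 = {a, b, c, e}  B2 = {a, b, c, d}
Tree: B1–B2

The largest bag has 4 vertices, giving width 3; this decomposition certifies tw(G) ≤ 3. For the lower bound, the 4 vertices {a, b, c, d} are pairwise adjacent, and any tree decomposition puts a clique entirely inside one bag — forcing width ≥ 3. Therefore the treewidth is 3.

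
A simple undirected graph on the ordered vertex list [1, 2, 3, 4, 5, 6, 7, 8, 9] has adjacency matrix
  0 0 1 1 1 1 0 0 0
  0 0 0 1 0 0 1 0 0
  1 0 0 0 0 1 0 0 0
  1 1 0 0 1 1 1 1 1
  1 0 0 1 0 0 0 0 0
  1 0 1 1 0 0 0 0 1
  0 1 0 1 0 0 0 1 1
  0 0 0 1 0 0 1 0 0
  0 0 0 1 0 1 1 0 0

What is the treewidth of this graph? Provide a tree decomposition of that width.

The largest bag has 3 vertices, giving width 2; this decomposition certifies tw(G) ≤ 2. For the lower bound, the 3 vertices {1, 3, 6} are pairwise adjacent, and any tree decomposition puts a clique entirely inside one bag — forcing width ≥ 2. Combining the bounds, tw(G) = 2.

Treewidth 2.
One such decomposition:
Bags: B1 = {4, 7, 9}  B2 = {2, 4, 7}  B3 = {4, 6, 9}  B4 = {4, 7, 8}  B5 = {1, 4, 6}  B6 = {1, 4, 5}  B7 = {1, 3, 6}
Tree: B1–B2, B1–B3, B2–B4, B3–B5, B5–B6, B5–B7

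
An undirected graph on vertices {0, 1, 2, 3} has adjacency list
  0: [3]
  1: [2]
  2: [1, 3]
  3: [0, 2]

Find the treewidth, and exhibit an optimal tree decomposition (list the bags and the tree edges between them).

Treewidth 1.
One optimal decomposition is:
Bags: B1 = {0, 3}  B2 = {2, 3}  B3 = {1, 2}
Tree: B1–B2, B2–B3

Each bag holds 2 vertices, so the decomposition has width 1, which upper-bounds the treewidth. Any graph with an edge has treewidth ≥ 1, and G has the edge 0–3. Hence tw(G) = 1 exactly.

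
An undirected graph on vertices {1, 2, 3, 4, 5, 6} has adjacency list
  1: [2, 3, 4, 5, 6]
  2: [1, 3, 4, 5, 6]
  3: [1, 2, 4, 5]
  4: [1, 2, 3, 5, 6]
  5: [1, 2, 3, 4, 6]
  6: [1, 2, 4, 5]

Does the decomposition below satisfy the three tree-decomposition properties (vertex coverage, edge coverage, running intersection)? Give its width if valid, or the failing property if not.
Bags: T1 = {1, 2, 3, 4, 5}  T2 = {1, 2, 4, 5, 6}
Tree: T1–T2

Yes; width 4.

Every vertex of G appears in some bag (union = {1, 2, 3, 4, 5, 6}); every edge is covered by a bag; and for each vertex v the set of bags containing v is connected in the bag tree. The decomposition is therefore valid. The largest bag has 5 vertices, so the width is 4.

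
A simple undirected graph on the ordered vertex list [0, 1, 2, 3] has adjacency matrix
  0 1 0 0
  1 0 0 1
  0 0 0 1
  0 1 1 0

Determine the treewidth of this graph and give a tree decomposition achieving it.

Treewidth 1.
One optimal decomposition is:
Bags: B1 = {1, 3}  B2 = {0, 1}  B3 = {2, 3}
Tree: B1–B2, B1–B3

The largest bag has 2 vertices, giving width 1; this decomposition certifies tw(G) ≤ 1. Since G has at least one edge (e.g. 1–3), it is not an edgeless graph, so tw(G) ≥ 1. Therefore the treewidth is 1.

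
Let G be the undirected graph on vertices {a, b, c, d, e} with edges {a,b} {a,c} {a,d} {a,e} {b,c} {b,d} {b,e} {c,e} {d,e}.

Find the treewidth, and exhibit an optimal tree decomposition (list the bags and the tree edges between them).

Treewidth 3.
Bags: B1 = {a, b, c, e}  B2 = {a, b, d, e}
Tree: B1–B2

Each bag holds 4 vertices, so the decomposition has width 3, which upper-bounds the treewidth. Conversely, {a, b, d, e} is a clique of size 4, and the vertices of any clique must share a bag in every tree decomposition; so some bag has ≥ 4 vertices and tw(G) ≥ 3. The upper and lower bounds meet at 3, so that is the treewidth.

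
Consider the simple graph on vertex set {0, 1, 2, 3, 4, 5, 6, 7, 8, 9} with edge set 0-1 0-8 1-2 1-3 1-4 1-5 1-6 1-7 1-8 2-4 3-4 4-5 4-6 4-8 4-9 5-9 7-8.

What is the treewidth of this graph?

2

A width-2 tree decomposition is:
Bags: B1 = {1, 4, 5}  B2 = {1, 2, 4}  B3 = {1, 4, 8}  B4 = {1, 3, 4}  B5 = {0, 1, 8}  B6 = {1, 7, 8}  B7 = {1, 4, 6}  B8 = {4, 5, 9}
Tree: B1–B2, B1–B3, B3–B4, B3–B5, B5–B6, B4–B7, B1–B8
Every bag has size at most 3, so the width is 3 − 1 = 2 and tw(G) ≤ 2. On the other hand G contains the 3-clique {0, 1, 8}. A clique must lie in a single bag of any decomposition, so no decomposition can have width below 2. The upper and lower bounds meet at 2, so that is the treewidth.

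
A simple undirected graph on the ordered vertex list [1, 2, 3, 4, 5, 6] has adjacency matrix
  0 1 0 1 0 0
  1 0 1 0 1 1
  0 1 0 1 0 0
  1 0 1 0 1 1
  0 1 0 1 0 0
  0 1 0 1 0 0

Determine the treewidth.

A width-2 tree decomposition is:
Bags: B1 = {2, 4, 6}  B2 = {1, 2, 4}  B3 = {2, 4, 5}  B4 = {2, 3, 4}
Tree: B1–B2, B2–B3, B3–B4
Every bag has size at most 3, so the width is 3 − 1 = 2 and tw(G) ≤ 2. For the lower bound, G contains the cycle 4–6–2–1–4, so G is not a forest; only forests have treewidth ≤ 1, hence tw(G) ≥ 2. The upper and lower bounds meet at 2, so that is the treewidth.

2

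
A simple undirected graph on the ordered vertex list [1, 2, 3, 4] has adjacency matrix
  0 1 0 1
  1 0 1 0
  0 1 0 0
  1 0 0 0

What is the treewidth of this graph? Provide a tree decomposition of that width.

Treewidth 1.
Bags: B1 = {2, 3}  B2 = {1, 2}  B3 = {1, 4}
Tree: B1–B2, B2–B3

The largest bag has 2 vertices, giving width 1; this decomposition certifies tw(G) ≤ 1. Any graph with an edge has treewidth ≥ 1, and G has the edge 3–2. Combining the bounds, tw(G) = 1.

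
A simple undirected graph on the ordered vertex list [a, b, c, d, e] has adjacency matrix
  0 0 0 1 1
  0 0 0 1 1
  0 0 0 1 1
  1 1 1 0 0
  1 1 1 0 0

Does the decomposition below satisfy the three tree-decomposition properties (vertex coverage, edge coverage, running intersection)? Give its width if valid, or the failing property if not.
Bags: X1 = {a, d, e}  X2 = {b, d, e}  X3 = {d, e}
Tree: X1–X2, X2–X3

No — vertex c appears in no bag.

A tree decomposition must satisfy three properties: every vertex lies in some bag; for every edge, both endpoints lie together in some bag; and for every vertex, the bags containing it form a connected subtree. Here vertex c appears in no bag, so the decomposition is invalid.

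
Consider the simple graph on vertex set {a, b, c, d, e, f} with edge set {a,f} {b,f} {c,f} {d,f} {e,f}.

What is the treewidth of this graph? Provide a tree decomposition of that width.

Every bag has size at most 2, so the width is 2 − 1 = 1 and tw(G) ≤ 1. Any graph with an edge has treewidth ≥ 1, and G has the edge b–f. Hence tw(G) = 1 exactly.

Treewidth 1.
One optimal decomposition is:
Bags: B1 = {b, f}  B2 = {e, f}  B3 = {c, f}  B4 = {d, f}  B5 = {a, f}
Tree: B1–B2, B2–B3, B1–B4, B4–B5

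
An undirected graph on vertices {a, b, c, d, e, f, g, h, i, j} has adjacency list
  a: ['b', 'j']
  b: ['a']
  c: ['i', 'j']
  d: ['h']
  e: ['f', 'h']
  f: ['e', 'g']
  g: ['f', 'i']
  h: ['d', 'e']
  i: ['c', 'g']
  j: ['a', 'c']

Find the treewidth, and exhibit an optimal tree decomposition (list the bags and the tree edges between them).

Each bag holds 2 vertices, so the decomposition has width 1, which upper-bounds the treewidth. Since G has at least one edge (e.g. b–a), it is not an edgeless graph, so tw(G) ≥ 1. Therefore the treewidth is 1.

Treewidth 1.
Bags: B1 = {a, b}  B2 = {a, j}  B3 = {c, j}  B4 = {c, i}  B5 = {g, i}  B6 = {f, g}  B7 = {e, f}  B8 = {e, h}  B9 = {d, h}
Tree: B1–B2, B2–B3, B3–B4, B4–B5, B5–B6, B6–B7, B7–B8, B8–B9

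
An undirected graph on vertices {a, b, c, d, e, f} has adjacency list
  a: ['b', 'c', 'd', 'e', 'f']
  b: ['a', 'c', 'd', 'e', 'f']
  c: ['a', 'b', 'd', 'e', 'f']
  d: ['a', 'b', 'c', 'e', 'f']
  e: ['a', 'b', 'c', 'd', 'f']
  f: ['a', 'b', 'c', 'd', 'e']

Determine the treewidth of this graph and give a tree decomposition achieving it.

A single bag containing all 6 vertices is trivially a valid decomposition of width 5. Conversely, {a, b, c, d, e, f} is a clique of size 6, and the vertices of any clique must share a bag in every tree decomposition; so some bag has ≥ 6 vertices and tw(G) ≥ 5. Hence tw(G) = 5 exactly.

Treewidth 5.
Bags: B1 = {a, b, c, d, e, f}
Tree: (single bag)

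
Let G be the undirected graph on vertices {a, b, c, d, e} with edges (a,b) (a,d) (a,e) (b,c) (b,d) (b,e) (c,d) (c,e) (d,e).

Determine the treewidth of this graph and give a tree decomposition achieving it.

The largest bag has 4 vertices, giving width 3; this decomposition certifies tw(G) ≤ 3. Conversely, {b, c, d, e} is a clique of size 4, and the vertices of any clique must share a bag in every tree decomposition; so some bag has ≥ 4 vertices and tw(G) ≥ 3. The upper and lower bounds meet at 3, so that is the treewidth.

Treewidth 3.
One optimal decomposition is:
Bags: B1 = {b, c, d, e}  B2 = {a, b, d, e}
Tree: B1–B2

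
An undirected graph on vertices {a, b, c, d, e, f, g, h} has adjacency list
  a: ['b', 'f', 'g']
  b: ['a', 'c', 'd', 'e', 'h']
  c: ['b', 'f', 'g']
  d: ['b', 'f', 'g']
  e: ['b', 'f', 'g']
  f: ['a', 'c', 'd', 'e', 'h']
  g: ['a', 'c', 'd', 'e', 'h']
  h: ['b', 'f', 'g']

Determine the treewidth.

3

A width-3 tree decomposition is:
Bags: B1 = {b, e, f, g}  B2 = {b, c, f, g}  B3 = {b, d, f, g}  B4 = {a, b, f, g}  B5 = {b, f, g, h}
Tree: B1–B2, B2–B3, B3–B4, B4–B5
The largest bag has 4 vertices, giving width 3; this decomposition certifies tw(G) ≤ 3. For the lower bound: the 4 vertex sets {e,g}, {c,f}, {b}, {d} are disjoint, each induces a connected subgraph, and every pair is joined by at least one edge of G. Contracting each set to a single vertex therefore yields K_{4} as a minor, and since treewidth is minor-monotone, tw(G) ≥ tw(K_{4}) = 3. The upper and lower bounds meet at 3, so that is the treewidth.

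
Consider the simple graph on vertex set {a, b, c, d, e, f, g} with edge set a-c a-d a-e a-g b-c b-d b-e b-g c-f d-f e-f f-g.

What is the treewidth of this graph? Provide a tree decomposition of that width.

Each bag holds 4 vertices, so the decomposition has width 3, which upper-bounds the treewidth. For the lower bound: the 4 vertex sets {b,e}, {c,f}, {a}, {g} are disjoint, each induces a connected subgraph, and every pair is joined by at least one edge of G. Contracting each set to a single vertex therefore yields K_{4} as a minor, and since treewidth is minor-monotone, tw(G) ≥ tw(K_{4}) = 3. Therefore the treewidth is 3.

Treewidth 3.
One optimal decomposition is:
Bags: B1 = {a, b, e, f}  B2 = {a, b, c, f}  B3 = {a, b, f, g}  B4 = {a, b, d, f}
Tree: B1–B2, B2–B3, B3–B4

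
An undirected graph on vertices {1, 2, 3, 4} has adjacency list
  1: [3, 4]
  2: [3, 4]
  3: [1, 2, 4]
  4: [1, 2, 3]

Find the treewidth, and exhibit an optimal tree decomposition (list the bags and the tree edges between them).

Each bag holds 3 vertices, so the decomposition has width 2, which upper-bounds the treewidth. On the other hand G contains the 3-clique {1, 3, 4}. A clique must lie in a single bag of any decomposition, so no decomposition can have width below 2. The upper and lower bounds meet at 2, so that is the treewidth.

Treewidth 2.
Bags: B1 = {2, 3, 4}  B2 = {1, 3, 4}
Tree: B1–B2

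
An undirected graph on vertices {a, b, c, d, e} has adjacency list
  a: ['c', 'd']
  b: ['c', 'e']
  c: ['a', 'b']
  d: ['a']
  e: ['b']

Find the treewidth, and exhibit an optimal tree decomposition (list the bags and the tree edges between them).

Treewidth 1.
One optimal decomposition is:
Bags: B1 = {a, d}  B2 = {a, c}  B3 = {b, c}  B4 = {b, e}
Tree: B1–B2, B2–B3, B3–B4

Each bag holds 2 vertices, so the decomposition has width 1, which upper-bounds the treewidth. G has an edge, so its treewidth is at least 1. Combining the bounds, tw(G) = 1.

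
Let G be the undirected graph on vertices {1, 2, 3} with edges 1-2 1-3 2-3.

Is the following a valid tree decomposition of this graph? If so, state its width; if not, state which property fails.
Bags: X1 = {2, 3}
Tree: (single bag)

A tree decomposition must satisfy three properties: every vertex lies in some bag; for every edge, both endpoints lie together in some bag; and for every vertex, the bags containing it form a connected subtree. Here vertex 1 appears in no bag, so the decomposition is invalid.

No — vertex 1 appears in no bag.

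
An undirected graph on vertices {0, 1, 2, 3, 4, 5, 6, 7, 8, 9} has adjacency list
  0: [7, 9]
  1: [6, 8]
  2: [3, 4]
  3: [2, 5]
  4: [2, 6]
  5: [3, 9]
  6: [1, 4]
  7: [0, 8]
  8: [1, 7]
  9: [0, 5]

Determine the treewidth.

2

A width-2 tree decomposition is:
Bags: B1 = {2, 3, 5}  B2 = {2, 5, 9}  B3 = {0, 2, 9}  B4 = {0, 2, 7}  B5 = {2, 7, 8}  B6 = {1, 2, 8}  B7 = {1, 2, 6}  B8 = {2, 4, 6}
Tree: B1–B2, B2–B3, B3–B4, B4–B5, B5–B6, B6–B7, B7–B8
Each bag holds 3 vertices, so the decomposition has width 2, which upper-bounds the treewidth. For the lower bound, G contains the cycle 2–3–5–9–0–7–8–1–6–4–2, so G is not a forest; only forests have treewidth ≤ 1, hence tw(G) ≥ 2. Hence tw(G) = 2 exactly.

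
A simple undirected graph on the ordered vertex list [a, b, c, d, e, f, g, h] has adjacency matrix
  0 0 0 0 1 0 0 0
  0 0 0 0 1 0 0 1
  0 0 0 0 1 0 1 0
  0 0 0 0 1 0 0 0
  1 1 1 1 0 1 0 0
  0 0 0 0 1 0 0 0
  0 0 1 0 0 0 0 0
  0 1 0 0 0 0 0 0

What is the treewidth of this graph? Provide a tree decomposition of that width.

Each bag holds 2 vertices, so the decomposition has width 1, which upper-bounds the treewidth. Any graph with an edge has treewidth ≥ 1, and G has the edge g–c. Combining the bounds, tw(G) = 1.

Treewidth 1.
One such decomposition:
Bags: B1 = {c, g}  B2 = {c, e}  B3 = {a, e}  B4 = {d, e}  B5 = {e, f}  B6 = {b, e}  B7 = {b, h}
Tree: B1–B2, B2–B3, B3–B4, B3–B5, B5–B6, B6–B7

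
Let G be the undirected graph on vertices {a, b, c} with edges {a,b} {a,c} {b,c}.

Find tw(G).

A width-2 tree decomposition is:
Bags: B1 = {a, b, c}
Tree: (single bag)
With just one bag of size 3, the width is 3 − 1 = 2, so tw(G) ≤ 2. Conversely, {a, b, c} is a clique of size 3, and the vertices of any clique must share a bag in every tree decomposition; so some bag has ≥ 3 vertices and tw(G) ≥ 2. Combining the bounds, tw(G) = 2.

2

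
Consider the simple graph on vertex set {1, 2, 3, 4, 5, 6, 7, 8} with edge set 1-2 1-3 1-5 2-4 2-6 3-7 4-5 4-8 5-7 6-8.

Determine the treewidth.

A width-2 tree decomposition is:
Bags: B1 = {1, 3, 7}  B2 = {1, 5, 7}  B3 = {1, 2, 5}  B4 = {2, 4, 5}  B5 = {2, 4, 6}  B6 = {4, 6, 8}
Tree: B1–B2, B2–B3, B3–B4, B4–B5, B5–B6
Each bag holds 3 vertices, so the decomposition has width 2, which upper-bounds the treewidth. For the lower bound, G contains the cycle 3–7–5–1–3, so G is not a forest; only forests have treewidth ≤ 1, hence tw(G) ≥ 2. Combining the bounds, tw(G) = 2.

2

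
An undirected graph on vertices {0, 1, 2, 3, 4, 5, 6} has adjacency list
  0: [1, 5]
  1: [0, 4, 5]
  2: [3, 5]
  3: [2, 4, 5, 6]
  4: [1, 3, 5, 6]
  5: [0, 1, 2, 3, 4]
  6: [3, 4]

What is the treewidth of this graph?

2

A width-2 tree decomposition is:
Bags: B1 = {3, 4, 5}  B2 = {1, 4, 5}  B3 = {3, 4, 6}  B4 = {0, 1, 5}  B5 = {2, 3, 5}
Tree: B1–B2, B1–B3, B2–B4, B1–B5
The largest bag has 3 vertices, giving width 2; this decomposition certifies tw(G) ≤ 2. Conversely, {0, 1, 5} is a clique of size 3, and the vertices of any clique must share a bag in every tree decomposition; so some bag has ≥ 3 vertices and tw(G) ≥ 2. Therefore the treewidth is 2.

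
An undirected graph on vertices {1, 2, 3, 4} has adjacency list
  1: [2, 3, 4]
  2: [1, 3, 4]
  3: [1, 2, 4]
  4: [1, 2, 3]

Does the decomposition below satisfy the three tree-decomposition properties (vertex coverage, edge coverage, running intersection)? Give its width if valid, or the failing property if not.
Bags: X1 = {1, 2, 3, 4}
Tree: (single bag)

Vertex coverage: the bags together contain {1, 2, 3, 4}, the full vertex set. Edge coverage: each edge of G has both endpoints in at least one bag. Running intersection: for every vertex, the bags containing it form a connected subtree. All three properties hold, so this is a valid tree decomposition of width max|bag| − 1 = 3, and hence tw(G) ≤ 3.

Yes; width 3.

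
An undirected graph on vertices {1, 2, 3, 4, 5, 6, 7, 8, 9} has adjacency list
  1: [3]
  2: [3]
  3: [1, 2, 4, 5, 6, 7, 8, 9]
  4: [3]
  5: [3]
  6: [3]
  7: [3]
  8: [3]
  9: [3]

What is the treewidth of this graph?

1

A width-1 tree decomposition is:
Bags: B1 = {1, 3}  B2 = {3, 8}  B3 = {3, 5}  B4 = {3, 7}  B5 = {2, 3}  B6 = {3, 9}  B7 = {3, 4}  B8 = {3, 6}
Tree: B1–B2, B2–B3, B3–B4, B3–B5, B2–B6, B3–B7, B3–B8
Each bag holds 2 vertices, so the decomposition has width 1, which upper-bounds the treewidth. Since G has at least one edge (e.g. 3–1), it is not an edgeless graph, so tw(G) ≥ 1. Hence tw(G) = 1 exactly.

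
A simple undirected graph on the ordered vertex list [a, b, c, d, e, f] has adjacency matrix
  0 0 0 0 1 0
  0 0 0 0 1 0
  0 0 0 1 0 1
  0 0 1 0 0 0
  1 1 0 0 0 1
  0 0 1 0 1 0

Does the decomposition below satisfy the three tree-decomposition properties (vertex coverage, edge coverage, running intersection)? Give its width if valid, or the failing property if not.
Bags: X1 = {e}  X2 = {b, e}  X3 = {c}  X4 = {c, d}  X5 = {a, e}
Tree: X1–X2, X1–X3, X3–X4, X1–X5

No — vertex f appears in no bag.

A tree decomposition must satisfy three properties: every vertex lies in some bag; for every edge, both endpoints lie together in some bag; and for every vertex, the bags containing it form a connected subtree. Here vertex f appears in no bag, so the decomposition is invalid.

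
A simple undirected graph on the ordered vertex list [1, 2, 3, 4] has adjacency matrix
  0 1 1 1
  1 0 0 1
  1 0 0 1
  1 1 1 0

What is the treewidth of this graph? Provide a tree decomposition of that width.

Every bag has size at most 3, so the width is 3 − 1 = 2 and tw(G) ≤ 2. For the lower bound, the 3 vertices {1, 2, 4} are pairwise adjacent, and any tree decomposition puts a clique entirely inside one bag — forcing width ≥ 2. Therefore the treewidth is 2.

Treewidth 2.
Bags: B1 = {1, 3, 4}  B2 = {1, 2, 4}
Tree: B1–B2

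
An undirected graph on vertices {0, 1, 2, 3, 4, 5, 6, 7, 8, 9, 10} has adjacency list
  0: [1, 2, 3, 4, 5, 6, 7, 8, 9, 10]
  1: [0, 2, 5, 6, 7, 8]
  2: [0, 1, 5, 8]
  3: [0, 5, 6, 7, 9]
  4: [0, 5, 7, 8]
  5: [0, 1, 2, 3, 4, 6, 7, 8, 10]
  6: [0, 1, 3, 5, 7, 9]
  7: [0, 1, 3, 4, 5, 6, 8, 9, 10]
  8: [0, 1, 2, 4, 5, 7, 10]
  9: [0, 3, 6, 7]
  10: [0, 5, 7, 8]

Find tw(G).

4

A width-4 tree decomposition is:
Bags: B1 = {0, 1, 5, 7, 8}  B2 = {0, 1, 5, 6, 7}  B3 = {0, 3, 5, 6, 7}  B4 = {0, 5, 7, 8, 10}  B5 = {0, 3, 6, 7, 9}  B6 = {0, 4, 5, 7, 8}  B7 = {0, 1, 2, 5, 8}
Tree: B1–B2, B2–B3, B1–B4, B3–B5, B1–B6, B1–B7
Each bag holds 5 vertices, so the decomposition has width 4, which upper-bounds the treewidth. Conversely, {0, 3, 6, 7, 9} is a clique of size 5, and the vertices of any clique must share a bag in every tree decomposition; so some bag has ≥ 5 vertices and tw(G) ≥ 4. Hence tw(G) = 4 exactly.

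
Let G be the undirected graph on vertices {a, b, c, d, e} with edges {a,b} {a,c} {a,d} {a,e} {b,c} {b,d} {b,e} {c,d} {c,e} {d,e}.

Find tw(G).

4

A width-4 tree decomposition is:
Bags: B1 = {a, b, c, d, e}
Tree: (single bag)
A single bag containing all 5 vertices is trivially a valid decomposition of width 4. For the lower bound, the 5 vertices {a, b, c, d, e} are pairwise adjacent, and any tree decomposition puts a clique entirely inside one bag — forcing width ≥ 4. Therefore the treewidth is 4.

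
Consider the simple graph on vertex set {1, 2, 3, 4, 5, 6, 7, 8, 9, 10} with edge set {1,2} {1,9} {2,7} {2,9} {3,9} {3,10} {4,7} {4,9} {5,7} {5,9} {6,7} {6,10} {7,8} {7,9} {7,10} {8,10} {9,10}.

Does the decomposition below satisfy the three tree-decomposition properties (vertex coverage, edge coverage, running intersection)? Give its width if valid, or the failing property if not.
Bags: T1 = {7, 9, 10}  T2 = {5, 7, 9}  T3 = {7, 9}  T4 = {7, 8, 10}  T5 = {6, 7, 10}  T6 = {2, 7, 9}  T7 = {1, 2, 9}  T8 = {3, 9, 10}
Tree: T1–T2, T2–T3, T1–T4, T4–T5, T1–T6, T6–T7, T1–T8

A tree decomposition must satisfy three properties: every vertex lies in some bag; for every edge, both endpoints lie together in some bag; and for every vertex, the bags containing it form a connected subtree. Here vertex 4 appears in no bag, so the decomposition is invalid.

No — vertex 4 appears in no bag.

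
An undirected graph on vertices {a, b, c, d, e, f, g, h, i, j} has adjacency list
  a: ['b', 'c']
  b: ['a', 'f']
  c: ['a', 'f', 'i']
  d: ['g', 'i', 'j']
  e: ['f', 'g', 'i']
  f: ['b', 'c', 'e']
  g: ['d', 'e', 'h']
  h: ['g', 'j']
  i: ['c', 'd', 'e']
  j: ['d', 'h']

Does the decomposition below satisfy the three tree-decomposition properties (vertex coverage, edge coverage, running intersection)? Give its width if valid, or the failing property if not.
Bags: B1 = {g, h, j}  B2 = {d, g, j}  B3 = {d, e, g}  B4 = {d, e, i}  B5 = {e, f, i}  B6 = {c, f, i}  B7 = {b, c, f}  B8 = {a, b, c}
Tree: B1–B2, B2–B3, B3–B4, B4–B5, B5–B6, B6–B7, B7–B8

Yes; width 2.

Every vertex of G appears in some bag (union = {a, b, c, d, e, f, g, h, i, j}); every edge is covered by a bag; and for each vertex v the set of bags containing v is connected in the bag tree. The decomposition is therefore valid. The largest bag has 3 vertices, so the width is 2.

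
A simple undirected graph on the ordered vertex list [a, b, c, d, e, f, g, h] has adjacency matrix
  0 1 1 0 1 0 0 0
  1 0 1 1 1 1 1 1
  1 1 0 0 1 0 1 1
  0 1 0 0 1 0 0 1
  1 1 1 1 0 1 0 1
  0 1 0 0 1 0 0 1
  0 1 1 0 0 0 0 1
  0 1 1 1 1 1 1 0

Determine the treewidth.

3

A width-3 tree decomposition is:
Bags: B1 = {a, b, c, e}  B2 = {b, c, e, h}  B3 = {b, d, e, h}  B4 = {b, e, f, h}  B5 = {b, c, g, h}
Tree: B1–B2, B2–B3, B2–B4, B2–B5
The largest bag has 4 vertices, giving width 3; this decomposition certifies tw(G) ≤ 3. Conversely, {b, c, g, h} is a clique of size 4, and the vertices of any clique must share a bag in every tree decomposition; so some bag has ≥ 4 vertices and tw(G) ≥ 3. Hence tw(G) = 3 exactly.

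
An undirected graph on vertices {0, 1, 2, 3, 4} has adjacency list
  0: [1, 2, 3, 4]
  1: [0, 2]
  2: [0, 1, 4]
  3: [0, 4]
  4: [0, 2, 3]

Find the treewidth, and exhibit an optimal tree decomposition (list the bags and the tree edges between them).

The largest bag has 3 vertices, giving width 2; this decomposition certifies tw(G) ≤ 2. Conversely, {0, 1, 2} is a clique of size 3, and the vertices of any clique must share a bag in every tree decomposition; so some bag has ≥ 3 vertices and tw(G) ≥ 2. Hence tw(G) = 2 exactly.

Treewidth 2.
One optimal decomposition is:
Bags: B1 = {0, 1, 2}  B2 = {0, 2, 4}  B3 = {0, 3, 4}
Tree: B1–B2, B2–B3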